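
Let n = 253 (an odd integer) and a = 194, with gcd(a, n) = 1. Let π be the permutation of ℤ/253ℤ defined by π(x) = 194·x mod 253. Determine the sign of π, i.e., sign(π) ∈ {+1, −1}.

Orbit of 84 under x↦194x: [84, 104, 189, 234, 109, 147, 182]… (length divides ord_253(194)).
Cycle type of π: 110×2 + 22 + 10 + 1; total 5 cycles.
With 5 cycles on 253 points, sign = (−1)^{253−5} = +1.
Check: (194/253) = +1 by Zolotarev.

+1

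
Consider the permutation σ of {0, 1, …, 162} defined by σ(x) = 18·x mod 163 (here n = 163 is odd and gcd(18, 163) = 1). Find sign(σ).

Orbit of 97 under x↦18x: [97, 116, 132, 94, 62, 138, 39]… (length divides ord_163(18)).
Decompose π into cycles: lengths [162, 1] (2 cycles, including the fixed point 0).
Σ(ℓ_i−1) = 163−2 = 161; sign = (−1)^161 = -1.
Via Zolotarev, sign(π_{18}) = (18|163) = -1.

-1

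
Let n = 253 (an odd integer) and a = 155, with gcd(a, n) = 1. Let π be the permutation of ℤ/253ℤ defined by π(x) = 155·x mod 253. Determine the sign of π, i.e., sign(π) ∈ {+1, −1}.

-1

Trace 166: π^k(166) = [166, 177, 111, 1, 155, 243, 221] for k=0..6.
The orbit structure of x ↦ 155x mod 253: 22 orbits of sizes [22, 22, 22, 22, 22, 22, 22, 22, 22, 22, 22, 1, 1, 1, 1, 1, 1, 1, 1, 1, 1, 1].
sign(π) = (−1)^{n − #cycles} = (−1)^{253−22} = (−1)^231 = -1.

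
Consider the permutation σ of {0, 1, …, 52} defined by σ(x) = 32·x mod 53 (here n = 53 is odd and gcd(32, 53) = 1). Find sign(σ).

Trace 35: π^k(35) = [35, 7, 12, 13, 45, 9, 23] for k=0..6.
Cycle lengths of π_32 on ℤ/53ℤ: [52, 1]; 2 cycles in total.
Σ(ℓ_i−1) = 53−2 = 51; sign = (−1)^51 = -1.
(32|53)_J = -1 (Zolotarev's lemma cross-check).

-1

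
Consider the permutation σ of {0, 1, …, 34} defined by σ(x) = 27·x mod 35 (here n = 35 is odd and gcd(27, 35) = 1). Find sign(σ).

Orbit of 13 under x↦27x: [13, 1, 27, 29]… (length divides ord_35(27)).
Cycle type of π: 4×7 + 2×3 + 1; total 11 cycles.
n − c = 35 − 11 = 24; sign = (−1)^24 = +1.
Zolotarev: (27|35) = +1, matching the cycle-count sign.

+1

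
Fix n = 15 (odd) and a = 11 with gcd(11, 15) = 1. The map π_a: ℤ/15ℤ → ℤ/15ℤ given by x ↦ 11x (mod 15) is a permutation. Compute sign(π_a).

-1

Orbit of 11 under x↦11x: [11, 1]… (length divides ord_15(11)).
π_11 has 10 disjoint cycles with lengths [2, 2, 2, 2, 2, 1, 1, 1, 1, 1] on {0,…,14}.
10 cycles on 15: each ℓ→(−1)^(ℓ−1), product (−1)^5 = -1.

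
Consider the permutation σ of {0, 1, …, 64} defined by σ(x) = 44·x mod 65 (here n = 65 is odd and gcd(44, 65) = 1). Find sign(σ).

Trace 1: π^k(1) = [1, 44, 51, 34] for k=0..3.
18 cycles of lengths [4, 4, 4, 4, 4, 4, 4, 4, 4, 4, 4, 4, 4, 4, 4, 2, 2, 1].
65 − 18 = 47 transpositions; sign(π) = (−1)^47 = -1.

-1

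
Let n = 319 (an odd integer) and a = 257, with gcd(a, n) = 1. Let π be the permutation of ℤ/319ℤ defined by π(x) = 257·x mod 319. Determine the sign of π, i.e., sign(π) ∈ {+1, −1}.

Trace 152: π^k(152) = [152, 146, 199, 103, 313, 53, 223] for k=0..6.
Decompose π into cycles: lengths [35, 35, 35, 35, 35, 35, 35, 35, 7, 7, 7, 7, 5, 5, 1] (15 cycles, including the fixed point 0).
15 cycles on 319: each ℓ→(−1)^(ℓ−1), product (−1)^304 = +1.
(257|319)_J = +1 (Zolotarev's lemma cross-check).

+1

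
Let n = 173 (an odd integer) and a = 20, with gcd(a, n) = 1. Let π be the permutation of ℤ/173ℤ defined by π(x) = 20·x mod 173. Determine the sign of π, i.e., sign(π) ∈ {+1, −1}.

Orbit of 96 under x↦20x: [96, 17, 167, 53, 22, 94, 150]… (length divides ord_173(20)).
π_20 has 2 disjoint cycles with lengths [172, 1] on {0,…,172}.
n − c = 173 − 2 = 171; sign = (−1)^171 = -1.
Zolotarev: (20|173) = -1, matching the cycle-count sign.

-1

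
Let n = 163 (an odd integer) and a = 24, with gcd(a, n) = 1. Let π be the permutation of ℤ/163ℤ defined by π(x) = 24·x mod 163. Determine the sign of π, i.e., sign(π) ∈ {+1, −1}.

+1

Orbit of 36 under x↦24x: [36, 49, 35, 25, 111, 56, 40]… (length divides ord_163(24)).
Cycle type of π: 81×2 + 1; total 3 cycles.
3 cycles on 163: each ℓ→(−1)^(ℓ−1), product (−1)^160 = +1.
Via Zolotarev, sign(π_{24}) = (24|163) = +1.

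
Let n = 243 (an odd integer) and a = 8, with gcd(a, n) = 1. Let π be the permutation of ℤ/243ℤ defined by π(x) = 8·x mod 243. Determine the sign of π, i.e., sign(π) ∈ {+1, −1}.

-1

Trace 206: π^k(206) = [206, 190, 62, 10, 80, 154, 17] for k=0..6.
Cycle lengths of π_8 on ℤ/243ℤ: [54, 54, 54, 18, 18, 18, 6, 6, 6, 2, 2, 2, 2, 1]; 14 cycles in total.
243 − 14 = 229 transpositions; sign(π) = (−1)^229 = -1.
The Jacobi symbol (8|243) = -1 (Zolotarev) agrees.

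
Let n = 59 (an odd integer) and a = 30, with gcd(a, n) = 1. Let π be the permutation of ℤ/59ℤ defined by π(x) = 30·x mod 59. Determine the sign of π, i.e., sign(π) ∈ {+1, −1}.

-1

Trace 21: π^k(21) = [21, 40, 20, 10, 5, 32, 16] for k=0..6.
π_30 has 2 disjoint cycles with lengths [58, 1] on {0,…,58}.
2 cycles on 59: each ℓ→(−1)^(ℓ−1), product (−1)^57 = -1.
Zolotarev: (30|59) = -1, matching the cycle-count sign.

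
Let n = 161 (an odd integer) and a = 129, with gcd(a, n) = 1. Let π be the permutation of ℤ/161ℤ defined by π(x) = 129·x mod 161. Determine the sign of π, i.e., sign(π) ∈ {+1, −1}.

+1

Start at x=40: 40 → 8 → 66 → 142 → 125 → 25 → 5 → … (one orbit).
The orbit structure of x ↦ 129x mod 161: 5 orbits of sizes [66, 66, 22, 6, 1].
5 cycles on 161: each ℓ→(−1)^(ℓ−1), product (−1)^156 = +1.
Via Zolotarev, sign(π_{129}) = (129|161) = +1.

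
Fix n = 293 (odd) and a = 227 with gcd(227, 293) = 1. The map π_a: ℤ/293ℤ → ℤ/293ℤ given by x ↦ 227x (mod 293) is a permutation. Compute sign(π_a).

Start at x=249: 249 → 267 → 251 → 135 → 173 → 9 → 285 → … (one orbit).
Cycle type of π: 292 + 1; total 2 cycles.
With 2 cycles on 293 points, sign = (−1)^{293−2} = -1.

-1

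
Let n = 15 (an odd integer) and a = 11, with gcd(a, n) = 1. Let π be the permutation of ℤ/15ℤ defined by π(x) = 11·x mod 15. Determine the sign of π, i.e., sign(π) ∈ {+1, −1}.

-1

Orbit of 11 under x↦11x: [11, 1]… (length divides ord_15(11)).
The orbit structure of x ↦ 11x mod 15: 10 orbits of sizes [2, 2, 2, 2, 2, 1, 1, 1, 1, 1].
10 cycles on 15: each ℓ→(−1)^(ℓ−1), product (−1)^5 = -1.
Zolotarev: (11|15) = -1, matching the cycle-count sign.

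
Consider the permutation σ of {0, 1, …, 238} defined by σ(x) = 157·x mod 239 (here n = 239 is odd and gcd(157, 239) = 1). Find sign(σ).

Trace 60: π^k(60) = [60, 99, 8, 61, 17, 40, 66] for k=0..6.
π_157 has 3 disjoint cycles with lengths [119, 119, 1] on {0,…,238}.
n − c = 239 − 3 = 236; sign = (−1)^236 = +1.

+1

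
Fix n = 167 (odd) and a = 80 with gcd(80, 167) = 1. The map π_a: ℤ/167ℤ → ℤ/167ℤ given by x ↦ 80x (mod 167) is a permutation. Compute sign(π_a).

Orbit of 163 under x↦80x: [163, 14, 118, 88, 26, 76, 68]… (length divides ord_167(80)).
The orbit structure of x ↦ 80x mod 167: 2 orbits of sizes [166, 1].
sign(π) = (−1)^{n − #cycles} = (−1)^{167−2} = (−1)^165 = -1.
Via Zolotarev, sign(π_{80}) = (80|167) = -1.

-1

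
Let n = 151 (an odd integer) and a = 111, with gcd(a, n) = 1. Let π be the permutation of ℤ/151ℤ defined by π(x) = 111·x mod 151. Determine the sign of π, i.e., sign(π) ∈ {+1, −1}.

Trace 5: π^k(5) = [5, 102, 148, 120, 32, 79, 11] for k=0..6.
π_111 has 2 disjoint cycles with lengths [150, 1] on {0,…,150}.
n − c = 151 − 2 = 149; sign = (−1)^149 = -1.
Zolotarev: (111|151) = -1, matching the cycle-count sign.

-1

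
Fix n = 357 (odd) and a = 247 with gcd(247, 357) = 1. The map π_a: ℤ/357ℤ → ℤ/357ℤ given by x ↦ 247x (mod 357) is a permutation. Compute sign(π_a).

Start at x=298: 298 → 64 → 100 → 67 → 127 → 310 → 172 → … (one orbit).
The orbit structure of x ↦ 247x mod 357: 27 orbits of sizes [24, 24, 24, 24, 24, 24, 24, 24, 24, 24, 24, 24, 8, 8, 8, 8, 8, 8, 3, 3, 3, 3, 3, 3, 1, 1, 1].
With 27 cycles on 357 points, sign = (−1)^{357−27} = +1.

+1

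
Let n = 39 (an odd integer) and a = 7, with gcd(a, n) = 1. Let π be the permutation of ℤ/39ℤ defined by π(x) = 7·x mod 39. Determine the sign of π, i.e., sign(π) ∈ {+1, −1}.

-1

Trace 19: π^k(19) = [19, 16, 34, 4, 28, 1, 7] for k=0..6.
6 cycles of lengths [12, 12, 12, 1, 1, 1].
6 cycles on 39: each ℓ→(−1)^(ℓ−1), product (−1)^33 = -1.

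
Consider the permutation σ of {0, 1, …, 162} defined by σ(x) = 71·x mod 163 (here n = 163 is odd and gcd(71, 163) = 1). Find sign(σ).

+1

Start at x=16: 16 → 158 → 134 → 60 → 22 → 95 → 62 → … (one orbit).
Decompose π into cycles: lengths [81, 81, 1] (3 cycles, including the fixed point 0).
n − c = 163 − 3 = 160; sign = (−1)^160 = +1.
Via Zolotarev, sign(π_{71}) = (71|163) = +1.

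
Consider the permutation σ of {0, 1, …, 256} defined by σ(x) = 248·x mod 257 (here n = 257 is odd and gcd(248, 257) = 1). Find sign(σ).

+1

Orbit of 31 under x↦248x: [31, 235, 198, 17, 104, 92, 200]… (length divides ord_257(248)).
Cycle lengths of π_248 on ℤ/257ℤ: [128, 128, 1]; 3 cycles in total.
257 − 3 = 254 transpositions; sign(π) = (−1)^254 = +1.
(248|257)_J = +1 (Zolotarev's lemma cross-check).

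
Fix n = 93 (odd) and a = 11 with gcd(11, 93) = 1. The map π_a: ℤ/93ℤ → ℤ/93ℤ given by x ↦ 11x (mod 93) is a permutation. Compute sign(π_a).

+1

Orbit of 26 under x↦11x: [26, 7, 77, 10, 17, 1, 11]… (length divides ord_93(11)).
The orbit structure of x ↦ 11x mod 93: 5 orbits of sizes [30, 30, 30, 2, 1].
With 5 cycles on 93 points, sign = (−1)^{93−5} = +1.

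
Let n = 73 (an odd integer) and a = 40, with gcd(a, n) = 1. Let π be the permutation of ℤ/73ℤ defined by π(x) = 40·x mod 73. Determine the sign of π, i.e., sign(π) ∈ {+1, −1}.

Trace 31: π^k(31) = [31, 72, 33, 6, 21, 37, 20] for k=0..6.
Decompose π into cycles: lengths [72, 1] (2 cycles, including the fixed point 0).
2 cycles on 73: each ℓ→(−1)^(ℓ−1), product (−1)^71 = -1.
Check: (40/73) = -1 by Zolotarev.

-1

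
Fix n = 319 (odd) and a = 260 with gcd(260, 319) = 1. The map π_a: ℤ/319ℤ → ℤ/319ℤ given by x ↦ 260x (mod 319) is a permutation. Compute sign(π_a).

Orbit of 173 under x↦260x: [173, 1, 260, 291, 57, 146, 318]… (length divides ord_319(260)).
The orbit structure of x ↦ 260x mod 319: 44 orbits of sizes [10, 10, 10, 10, 10, 10, 10, 10, 10, 10, 10, 10, 10, 10, 10, 10, 10, 10, 10, 10, 10, 10, 10, 10, 10, 10, 10, 10, 10, 2, 2, 2, 2, 2, 2, 2, 2, 2, 2, 2, 2, 2, 2, 1].
319 − 44 = 275 transpositions; sign(π) = (−1)^275 = -1.

-1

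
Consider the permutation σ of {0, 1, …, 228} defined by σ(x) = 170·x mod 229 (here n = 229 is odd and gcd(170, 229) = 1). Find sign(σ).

Start at x=167: 167 → 223 → 125 → 182 → 25 → 128 → 5 → … (one orbit).
The orbit structure of x ↦ 170x mod 229: 2 orbits of sizes [228, 1].
With 2 cycles on 229 points, sign = (−1)^{229−2} = -1.
(170|229)_J = -1 (Zolotarev's lemma cross-check).

-1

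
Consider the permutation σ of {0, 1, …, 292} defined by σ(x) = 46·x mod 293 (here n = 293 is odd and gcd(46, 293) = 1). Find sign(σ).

+1

Trace 226: π^k(226) = [226, 141, 40, 82, 256, 56, 232] for k=0..6.
5 cycles of lengths [73, 73, 73, 73, 1].
sign(π) = (−1)^{n − #cycles} = (−1)^{293−5} = (−1)^288 = +1.
(46|293)_J = +1 (Zolotarev's lemma cross-check).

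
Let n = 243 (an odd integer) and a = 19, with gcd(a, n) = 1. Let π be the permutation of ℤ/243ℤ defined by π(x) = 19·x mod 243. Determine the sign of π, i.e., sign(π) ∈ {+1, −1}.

+1

Trace 19: π^k(19) = [19, 118, 55, 73, 172, 109, 127] for k=0..6.
Decompose π into cycles: lengths [27, 27, 27, 27, 27, 27, 9, 9, 9, 9, 9, 9, 3, 3, 3, 3, 3, 3, 1, 1, 1, 1, 1, 1, 1, 1, 1] (27 cycles, including the fixed point 0).
n − c = 243 − 27 = 216; sign = (−1)^216 = +1.
Zolotarev: (19|243) = +1, matching the cycle-count sign.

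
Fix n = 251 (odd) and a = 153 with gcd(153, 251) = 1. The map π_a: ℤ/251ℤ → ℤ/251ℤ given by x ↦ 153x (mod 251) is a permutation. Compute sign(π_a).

Orbit of 48 under x↦153x: [48, 65, 156, 23, 5, 12, 79]… (length divides ord_251(153)).
Cycle type of π: 125×2 + 1; total 3 cycles.
3 cycles on 251: each ℓ→(−1)^(ℓ−1), product (−1)^248 = +1.
Zolotarev: (153|251) = +1, matching the cycle-count sign.

+1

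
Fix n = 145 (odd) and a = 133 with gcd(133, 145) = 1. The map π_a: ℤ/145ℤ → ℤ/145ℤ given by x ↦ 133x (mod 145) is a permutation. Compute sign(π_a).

Orbit of 12 under x↦133x: [12, 1, 133, 144]… (length divides ord_145(133)).
π_133 has 37 disjoint cycles with lengths [4, 4, 4, 4, 4, 4, 4, 4, 4, 4, 4, 4, 4, 4, 4, 4, 4, 4, 4, 4, 4, 4, 4, 4, 4, 4, 4, 4, 4, 4, 4, 4, 4, 4, 4, 4, 1] on {0,…,144}.
Σ(ℓ_i−1) = 145−37 = 108; sign = (−1)^108 = +1.

+1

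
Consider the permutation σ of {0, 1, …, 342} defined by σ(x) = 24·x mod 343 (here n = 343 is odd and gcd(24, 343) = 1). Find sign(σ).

-1

Orbit of 62 under x↦24x: [62, 116, 40, 274, 59, 44, 27]… (length divides ord_343(24)).
Cycle type of π: 294 + 42 + 6 + 1; total 4 cycles.
sign(π) = (−1)^{n − #cycles} = (−1)^{343−4} = (−1)^339 = -1.
Zolotarev: (24|343) = -1, matching the cycle-count sign.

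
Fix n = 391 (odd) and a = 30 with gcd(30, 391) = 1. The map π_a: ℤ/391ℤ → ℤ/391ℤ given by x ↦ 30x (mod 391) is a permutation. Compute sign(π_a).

-1

Orbit of 327 under x↦30x: [327, 35, 268, 220, 344, 154, 319]… (length divides ord_391(30)).
Cycle type of π: 44×8 + 22 + 4×4 + 1; total 14 cycles.
Σ(ℓ_i−1) = 391−14 = 377; sign = (−1)^377 = -1.
Check: (30/391) = -1 by Zolotarev.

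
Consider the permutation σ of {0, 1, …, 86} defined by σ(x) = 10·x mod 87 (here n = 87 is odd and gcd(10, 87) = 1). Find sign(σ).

Orbit of 19 under x↦10x: [19, 16, 73, 34, 79, 7, 70]… (length divides ord_87(10)).
Decompose π into cycles: lengths [28, 28, 28, 1, 1, 1] (6 cycles, including the fixed point 0).
6 cycles on 87: each ℓ→(−1)^(ℓ−1), product (−1)^81 = -1.

-1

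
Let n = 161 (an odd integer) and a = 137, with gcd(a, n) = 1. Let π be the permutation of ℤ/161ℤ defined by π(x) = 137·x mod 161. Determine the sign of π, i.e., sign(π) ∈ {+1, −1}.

-1

Trace 114: π^k(114) = [114, 1, 137, 93, 22, 116] for k=0..5.
36 cycles of lengths [6, 6, 6, 6, 6, 6, 6, 6, 6, 6, 6, 6, 6, 6, 6, 6, 6, 6, 6, 6, 6, 6, 3, 3, 2, 2, 2, 2, 2, 2, 2, 2, 2, 2, 2, 1].
161 − 36 = 125 transpositions; sign(π) = (−1)^125 = -1.
Via Zolotarev, sign(π_{137}) = (137|161) = -1.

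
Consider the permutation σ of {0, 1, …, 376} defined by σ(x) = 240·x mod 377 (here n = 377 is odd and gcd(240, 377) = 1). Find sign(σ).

Orbit of 41 under x↦240x: [41, 38, 72, 315, 200, 121, 11]… (length divides ord_377(240)).
7 cycles of lengths [84, 84, 84, 84, 28, 12, 1].
377 − 7 = 370 transpositions; sign(π) = (−1)^370 = +1.

+1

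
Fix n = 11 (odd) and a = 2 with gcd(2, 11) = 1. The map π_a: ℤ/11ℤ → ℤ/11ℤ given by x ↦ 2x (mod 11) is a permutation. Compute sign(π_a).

-1

Start at x=5: 5 → 10 → 9 → 7 → 3 → 6 → 1 → … (one orbit).
2 cycles of lengths [10, 1].
2 cycles on 11: each ℓ→(−1)^(ℓ−1), product (−1)^9 = -1.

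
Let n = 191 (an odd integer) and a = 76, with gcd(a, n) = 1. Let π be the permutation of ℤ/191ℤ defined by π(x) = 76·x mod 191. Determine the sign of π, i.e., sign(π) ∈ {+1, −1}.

Trace 79: π^k(79) = [79, 83, 5, 189, 39, 99, 75] for k=0..6.
Cycle lengths of π_76 on ℤ/191ℤ: [190, 1]; 2 cycles in total.
With 2 cycles on 191 points, sign = (−1)^{191−2} = -1.
Via Zolotarev, sign(π_{76}) = (76|191) = -1.

-1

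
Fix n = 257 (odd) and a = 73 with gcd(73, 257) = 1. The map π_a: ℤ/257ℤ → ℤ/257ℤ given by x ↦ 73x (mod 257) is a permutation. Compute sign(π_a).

+1

Trace 134: π^k(134) = [134, 16, 140, 197, 246, 225, 234] for k=0..6.
Decompose π into cycles: lengths [64, 64, 64, 64, 1] (5 cycles, including the fixed point 0).
Σ(ℓ_i−1) = 257−5 = 252; sign = (−1)^252 = +1.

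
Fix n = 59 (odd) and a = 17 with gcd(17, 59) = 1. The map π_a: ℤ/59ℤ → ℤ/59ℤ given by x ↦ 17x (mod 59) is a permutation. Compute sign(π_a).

Start at x=45: 45 → 57 → 25 → 12 → 27 → 46 → 15 → … (one orbit).
π_17 has 3 disjoint cycles with lengths [29, 29, 1] on {0,…,58}.
Σ(ℓ_i−1) = 59−3 = 56; sign = (−1)^56 = +1.
Via Zolotarev, sign(π_{17}) = (17|59) = +1.

+1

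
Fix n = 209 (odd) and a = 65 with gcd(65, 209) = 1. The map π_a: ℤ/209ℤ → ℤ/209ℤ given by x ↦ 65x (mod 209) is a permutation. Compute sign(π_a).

+1

Trace 45: π^k(45) = [45, 208, 144, 164, 1, 65] for k=0..5.
Decompose π into cycles: lengths [6, 6, 6, 6, 6, 6, 6, 6, 6, 6, 6, 6, 6, 6, 6, 6, 6, 6, 6, 6, 6, 6, 6, 6, 6, 6, 6, 6, 6, 6, 6, 6, 6, 2, 2, 2, 2, 2, 1] (39 cycles, including the fixed point 0).
39 cycles on 209: each ℓ→(−1)^(ℓ−1), product (−1)^170 = +1.
(65|209)_J = +1 (Zolotarev's lemma cross-check).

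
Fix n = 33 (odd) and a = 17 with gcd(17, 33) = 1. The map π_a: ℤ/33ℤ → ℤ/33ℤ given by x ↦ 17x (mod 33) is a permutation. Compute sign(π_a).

Start at x=17: 17 → 25 → 29 → 31 → 32 → 16 → 8 → … (one orbit).
Cycle lengths of π_17 on ℤ/33ℤ: [10, 10, 10, 2, 1]; 5 cycles in total.
5 cycles on 33: each ℓ→(−1)^(ℓ−1), product (−1)^28 = +1.
The Jacobi symbol (17|33) = +1 (Zolotarev) agrees.

+1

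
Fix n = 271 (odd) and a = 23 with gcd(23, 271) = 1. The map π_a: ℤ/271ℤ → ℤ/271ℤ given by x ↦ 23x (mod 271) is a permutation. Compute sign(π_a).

Trace 13: π^k(13) = [13, 28, 102, 178, 29, 125, 165] for k=0..6.
16 cycles of lengths [18, 18, 18, 18, 18, 18, 18, 18, 18, 18, 18, 18, 18, 18, 18, 1].
With 16 cycles on 271 points, sign = (−1)^{271−16} = -1.
The Jacobi symbol (23|271) = -1 (Zolotarev) agrees.

-1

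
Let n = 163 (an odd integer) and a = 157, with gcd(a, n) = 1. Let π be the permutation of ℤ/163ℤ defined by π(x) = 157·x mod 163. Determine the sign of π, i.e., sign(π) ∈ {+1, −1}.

Start at x=132: 132 → 23 → 25 → 13 → 85 → 142 → 126 → … (one orbit).
4 cycles of lengths [54, 54, 54, 1].
4 cycles on 163: each ℓ→(−1)^(ℓ−1), product (−1)^159 = -1.

-1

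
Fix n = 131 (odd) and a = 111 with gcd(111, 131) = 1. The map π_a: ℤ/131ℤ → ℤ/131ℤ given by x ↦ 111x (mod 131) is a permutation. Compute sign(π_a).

Start at x=105: 105 → 127 → 80 → 103 → 36 → 66 → 121 → … (one orbit).
2 cycles of lengths [130, 1].
sign(π) = (−1)^{n − #cycles} = (−1)^{131−2} = (−1)^129 = -1.
Via Zolotarev, sign(π_{111}) = (111|131) = -1.

-1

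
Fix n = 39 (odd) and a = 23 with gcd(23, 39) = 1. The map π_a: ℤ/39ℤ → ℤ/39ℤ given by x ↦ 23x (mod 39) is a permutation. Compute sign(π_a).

-1

Orbit of 23 under x↦23x: [23, 22, 38, 16, 17, 1]… (length divides ord_39(23)).
π_23 has 8 disjoint cycles with lengths [6, 6, 6, 6, 6, 6, 2, 1] on {0,…,38}.
8 cycles on 39: each ℓ→(−1)^(ℓ−1), product (−1)^31 = -1.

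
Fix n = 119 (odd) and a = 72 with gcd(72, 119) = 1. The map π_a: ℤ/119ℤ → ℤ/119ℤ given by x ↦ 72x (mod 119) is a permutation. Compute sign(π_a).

Start at x=67: 67 → 64 → 86 → 4 → 50 → 30 → 18 → … (one orbit).
Cycle type of π: 12×8 + 4×4 + 3×2 + 1; total 15 cycles.
n − c = 119 − 15 = 104; sign = (−1)^104 = +1.

+1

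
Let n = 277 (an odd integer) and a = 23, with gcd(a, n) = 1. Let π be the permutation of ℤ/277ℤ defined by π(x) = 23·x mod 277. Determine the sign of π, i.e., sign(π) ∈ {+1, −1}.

+1

Trace 154: π^k(154) = [154, 218, 28, 90, 131, 243, 49] for k=0..6.
Cycle lengths of π_23 on ℤ/277ℤ: [69, 69, 69, 69, 1]; 5 cycles in total.
n − c = 277 − 5 = 272; sign = (−1)^272 = +1.
(23|277)_J = +1 (Zolotarev's lemma cross-check).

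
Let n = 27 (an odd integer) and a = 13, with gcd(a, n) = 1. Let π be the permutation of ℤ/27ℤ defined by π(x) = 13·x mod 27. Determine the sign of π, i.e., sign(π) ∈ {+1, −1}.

Trace 19: π^k(19) = [19, 4, 25, 1, 13, 7, 10] for k=0..6.
Cycle lengths of π_13 on ℤ/27ℤ: [9, 9, 3, 3, 1, 1, 1]; 7 cycles in total.
sign(π) = (−1)^{n − #cycles} = (−1)^{27−7} = (−1)^20 = +1.

+1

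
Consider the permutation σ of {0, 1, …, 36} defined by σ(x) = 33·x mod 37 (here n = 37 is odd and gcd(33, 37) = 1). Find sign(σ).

+1

Trace 7: π^k(7) = [7, 9, 1, 33, 16, 10, 34] for k=0..6.
Cycle lengths of π_33 on ℤ/37ℤ: [9, 9, 9, 9, 1]; 5 cycles in total.
n − c = 37 − 5 = 32; sign = (−1)^32 = +1.
(33|37)_J = +1 (Zolotarev's lemma cross-check).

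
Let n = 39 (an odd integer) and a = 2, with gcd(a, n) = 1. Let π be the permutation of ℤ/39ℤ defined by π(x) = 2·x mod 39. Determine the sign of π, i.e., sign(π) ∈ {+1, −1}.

+1

Orbit of 11 under x↦2x: [11, 22, 5, 10, 20, 1, 2]… (length divides ord_39(2)).
Decompose π into cycles: lengths [12, 12, 12, 2, 1] (5 cycles, including the fixed point 0).
Σ(ℓ_i−1) = 39−5 = 34; sign = (−1)^34 = +1.
Via Zolotarev, sign(π_{2}) = (2|39) = +1.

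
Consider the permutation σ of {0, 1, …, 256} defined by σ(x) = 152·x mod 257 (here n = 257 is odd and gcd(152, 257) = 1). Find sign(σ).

Start at x=89: 89 → 164 → 256 → 105 → 26 → 97 → 95 → … (one orbit).
The orbit structure of x ↦ 152x mod 257: 2 orbits of sizes [256, 1].
With 2 cycles on 257 points, sign = (−1)^{257−2} = -1.
Zolotarev: (152|257) = -1, matching the cycle-count sign.

-1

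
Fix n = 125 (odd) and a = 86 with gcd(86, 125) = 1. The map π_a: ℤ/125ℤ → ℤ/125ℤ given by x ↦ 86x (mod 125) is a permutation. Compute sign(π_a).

+1

Start at x=11: 11 → 71 → 106 → 116 → 101 → 61 → 121 → … (one orbit).
π_86 has 13 disjoint cycles with lengths [25, 25, 25, 25, 5, 5, 5, 5, 1, 1, 1, 1, 1] on {0,…,124}.
13 cycles on 125: each ℓ→(−1)^(ℓ−1), product (−1)^112 = +1.
Zolotarev: (86|125) = +1, matching the cycle-count sign.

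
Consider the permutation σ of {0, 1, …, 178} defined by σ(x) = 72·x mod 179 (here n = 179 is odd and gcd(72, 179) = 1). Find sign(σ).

-1

Orbit of 105 under x↦72x: [105, 42, 160, 64, 133, 89, 143]… (length divides ord_179(72)).
Decompose π into cycles: lengths [178, 1] (2 cycles, including the fixed point 0).
With 2 cycles on 179 points, sign = (−1)^{179−2} = -1.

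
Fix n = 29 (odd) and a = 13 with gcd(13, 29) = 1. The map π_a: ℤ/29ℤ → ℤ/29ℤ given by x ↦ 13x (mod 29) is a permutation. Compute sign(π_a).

Trace 23: π^k(23) = [23, 9, 1, 13, 24, 22, 25] for k=0..6.
The orbit structure of x ↦ 13x mod 29: 3 orbits of sizes [14, 14, 1].
n − c = 29 − 3 = 26; sign = (−1)^26 = +1.
The Jacobi symbol (13|29) = +1 (Zolotarev) agrees.

+1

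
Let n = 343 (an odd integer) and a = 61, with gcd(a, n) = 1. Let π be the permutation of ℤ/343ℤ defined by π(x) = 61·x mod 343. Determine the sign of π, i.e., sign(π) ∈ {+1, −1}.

-1

Trace 299: π^k(299) = [299, 60, 230, 310, 45, 1, 61] for k=0..6.
π_61 has 4 disjoint cycles with lengths [294, 42, 6, 1] on {0,…,342}.
4 cycles on 343: each ℓ→(−1)^(ℓ−1), product (−1)^339 = -1.
Check: (61/343) = -1 by Zolotarev.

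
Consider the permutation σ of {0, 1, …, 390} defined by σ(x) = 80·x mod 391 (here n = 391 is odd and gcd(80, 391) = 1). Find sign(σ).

Orbit of 49 under x↦80x: [49, 10, 18, 267, 246, 130, 234]… (length divides ord_391(80)).
π_80 has 5 disjoint cycles with lengths [176, 176, 22, 16, 1] on {0,…,390}.
n − c = 391 − 5 = 386; sign = (−1)^386 = +1.

+1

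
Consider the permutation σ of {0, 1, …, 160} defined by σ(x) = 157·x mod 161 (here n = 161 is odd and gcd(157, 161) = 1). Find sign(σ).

+1

Start at x=141: 141 → 80 → 2 → 153 → 32 → 33 → 29 → … (one orbit).
Decompose π into cycles: lengths [66, 66, 22, 6, 1] (5 cycles, including the fixed point 0).
sign(π) = (−1)^{n − #cycles} = (−1)^{161−5} = (−1)^156 = +1.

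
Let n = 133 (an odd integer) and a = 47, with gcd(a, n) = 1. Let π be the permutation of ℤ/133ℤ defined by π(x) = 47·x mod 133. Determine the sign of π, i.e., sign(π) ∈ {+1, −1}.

-1

Trace 73: π^k(73) = [73, 106, 61, 74, 20, 9, 24] for k=0..6.
π_47 has 10 disjoint cycles with lengths [18, 18, 18, 18, 18, 18, 9, 9, 6, 1] on {0,…,132}.
10 cycles on 133: each ℓ→(−1)^(ℓ−1), product (−1)^123 = -1.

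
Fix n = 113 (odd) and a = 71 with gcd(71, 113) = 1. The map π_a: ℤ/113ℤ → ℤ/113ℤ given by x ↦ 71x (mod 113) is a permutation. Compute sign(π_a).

-1

Trace 15: π^k(15) = [15, 48, 18, 35, 112, 42, 44] for k=0..6.
Cycle type of π: 16×7 + 1; total 8 cycles.
113 − 8 = 105 transpositions; sign(π) = (−1)^105 = -1.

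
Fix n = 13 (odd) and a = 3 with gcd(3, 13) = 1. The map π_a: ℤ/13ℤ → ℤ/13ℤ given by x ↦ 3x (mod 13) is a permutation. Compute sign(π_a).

+1

Trace 1: π^k(1) = [1, 3, 9] for k=0..2.
Cycle lengths of π_3 on ℤ/13ℤ: [3, 3, 3, 3, 1]; 5 cycles in total.
5 cycles on 13: each ℓ→(−1)^(ℓ−1), product (−1)^8 = +1.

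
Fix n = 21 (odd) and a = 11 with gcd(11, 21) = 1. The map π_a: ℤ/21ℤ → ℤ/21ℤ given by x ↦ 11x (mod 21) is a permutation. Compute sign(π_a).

-1

Start at x=2: 2 → 1 → 11 → 16 → 8 → 4 → 2 (one orbit).
Cycle type of π: 6×2 + 3×2 + 2 + 1; total 6 cycles.
6 cycles on 21: each ℓ→(−1)^(ℓ−1), product (−1)^15 = -1.
Zolotarev: (11|21) = -1, matching the cycle-count sign.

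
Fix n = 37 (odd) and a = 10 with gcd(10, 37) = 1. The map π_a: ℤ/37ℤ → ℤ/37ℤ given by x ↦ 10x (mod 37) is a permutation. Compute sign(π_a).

Orbit of 10 under x↦10x: [10, 26, 1]… (length divides ord_37(10)).
Cycle lengths of π_10 on ℤ/37ℤ: [3, 3, 3, 3, 3, 3, 3, 3, 3, 3, 3, 3, 1]; 13 cycles in total.
With 13 cycles on 37 points, sign = (−1)^{37−13} = +1.

+1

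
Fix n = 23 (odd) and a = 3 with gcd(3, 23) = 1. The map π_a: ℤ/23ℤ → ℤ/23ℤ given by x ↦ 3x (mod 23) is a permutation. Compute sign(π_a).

+1

Start at x=6: 6 → 18 → 8 → 1 → 3 → 9 → 4 → … (one orbit).
Cycle type of π: 11×2 + 1; total 3 cycles.
3 cycles on 23: each ℓ→(−1)^(ℓ−1), product (−1)^20 = +1.
The Jacobi symbol (3|23) = +1 (Zolotarev) agrees.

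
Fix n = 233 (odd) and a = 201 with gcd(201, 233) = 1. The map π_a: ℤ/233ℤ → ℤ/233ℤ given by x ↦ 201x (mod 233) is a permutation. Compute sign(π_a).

+1

Orbit of 159 under x↦201x: [159, 38, 182, 1, 201, 92, 85]… (length divides ord_233(201)).
The orbit structure of x ↦ 201x mod 233: 5 orbits of sizes [58, 58, 58, 58, 1].
Σ(ℓ_i−1) = 233−5 = 228; sign = (−1)^228 = +1.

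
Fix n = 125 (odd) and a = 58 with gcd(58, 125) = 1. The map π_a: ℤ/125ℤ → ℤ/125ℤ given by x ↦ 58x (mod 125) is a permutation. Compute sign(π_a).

Start at x=103: 103 → 99 → 117 → 36 → 88 → 104 → 32 → … (one orbit).
Cycle type of π: 100 + 20 + 4 + 1; total 4 cycles.
With 4 cycles on 125 points, sign = (−1)^{125−4} = -1.
(58|125)_J = -1 (Zolotarev's lemma cross-check).

-1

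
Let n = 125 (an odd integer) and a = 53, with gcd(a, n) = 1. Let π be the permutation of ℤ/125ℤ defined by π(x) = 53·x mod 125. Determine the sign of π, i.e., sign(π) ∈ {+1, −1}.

-1

Start at x=103: 103 → 84 → 77 → 81 → 43 → 29 → 37 → … (one orbit).
4 cycles of lengths [100, 20, 4, 1].
125 − 4 = 121 transpositions; sign(π) = (−1)^121 = -1.
(53|125)_J = -1 (Zolotarev's lemma cross-check).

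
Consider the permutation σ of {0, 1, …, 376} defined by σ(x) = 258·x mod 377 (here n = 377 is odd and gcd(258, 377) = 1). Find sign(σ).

Orbit of 231 under x↦258x: [231, 32, 339, 375, 238, 330, 315]… (length divides ord_377(258)).
The orbit structure of x ↦ 258x mod 377: 7 orbits of sizes [84, 84, 84, 84, 28, 12, 1].
7 cycles on 377: each ℓ→(−1)^(ℓ−1), product (−1)^370 = +1.

+1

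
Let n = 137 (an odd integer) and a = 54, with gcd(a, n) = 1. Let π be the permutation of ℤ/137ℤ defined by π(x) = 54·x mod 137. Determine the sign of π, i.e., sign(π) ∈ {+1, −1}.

-1

Start at x=87: 87 → 40 → 105 → 53 → 122 → 12 → 100 → … (one orbit).
π_54 has 2 disjoint cycles with lengths [136, 1] on {0,…,136}.
n − c = 137 − 2 = 135; sign = (−1)^135 = -1.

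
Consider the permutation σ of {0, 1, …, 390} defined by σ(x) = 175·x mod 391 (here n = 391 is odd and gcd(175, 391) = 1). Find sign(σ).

Orbit of 36 under x↦175x: [36, 44, 271, 114, 9, 11, 361]… (length divides ord_391(175)).
π_175 has 5 disjoint cycles with lengths [176, 176, 22, 16, 1] on {0,…,390}.
n − c = 391 − 5 = 386; sign = (−1)^386 = +1.

+1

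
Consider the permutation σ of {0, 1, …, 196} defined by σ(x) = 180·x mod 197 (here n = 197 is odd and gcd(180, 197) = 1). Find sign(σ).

Orbit of 85 under x↦180x: [85, 131, 137, 35, 193, 68, 26]… (length divides ord_197(180)).
2 cycles of lengths [196, 1].
n − c = 197 − 2 = 195; sign = (−1)^195 = -1.
(180|197)_J = -1 (Zolotarev's lemma cross-check).

-1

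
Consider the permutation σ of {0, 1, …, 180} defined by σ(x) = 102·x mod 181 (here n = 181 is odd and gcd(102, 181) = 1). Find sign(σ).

Orbit of 13 under x↦102x: [13, 59, 45, 65, 114, 44, 144]… (length divides ord_181(102)).
5 cycles of lengths [45, 45, 45, 45, 1].
With 5 cycles on 181 points, sign = (−1)^{181−5} = +1.
Via Zolotarev, sign(π_{102}) = (102|181) = +1.

+1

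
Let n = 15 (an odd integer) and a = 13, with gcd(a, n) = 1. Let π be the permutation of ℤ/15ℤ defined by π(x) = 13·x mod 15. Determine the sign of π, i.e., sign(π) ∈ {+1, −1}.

Trace 7: π^k(7) = [7, 1, 13, 4] for k=0..3.
The orbit structure of x ↦ 13x mod 15: 6 orbits of sizes [4, 4, 4, 1, 1, 1].
With 6 cycles on 15 points, sign = (−1)^{15−6} = -1.

-1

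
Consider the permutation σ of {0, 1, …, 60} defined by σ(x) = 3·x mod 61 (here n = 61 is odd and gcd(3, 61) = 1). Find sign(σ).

Orbit of 9 under x↦3x: [9, 27, 20, 60, 58, 52, 34]… (length divides ord_61(3)).
The orbit structure of x ↦ 3x mod 61: 7 orbits of sizes [10, 10, 10, 10, 10, 10, 1].
61 − 7 = 54 transpositions; sign(π) = (−1)^54 = +1.
Check: (3/61) = +1 by Zolotarev.

+1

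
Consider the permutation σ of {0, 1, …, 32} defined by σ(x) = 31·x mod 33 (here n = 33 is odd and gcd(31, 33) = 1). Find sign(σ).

Trace 25: π^k(25) = [25, 16, 1, 31, 4] for k=0..4.
Decompose π into cycles: lengths [5, 5, 5, 5, 5, 5, 1, 1, 1] (9 cycles, including the fixed point 0).
Σ(ℓ_i−1) = 33−9 = 24; sign = (−1)^24 = +1.

+1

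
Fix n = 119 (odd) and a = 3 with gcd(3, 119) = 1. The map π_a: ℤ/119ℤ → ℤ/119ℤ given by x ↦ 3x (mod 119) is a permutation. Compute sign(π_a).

+1

Start at x=40: 40 → 1 → 3 → 9 → 27 → 81 → 5 → … (one orbit).
Cycle lengths of π_3 on ℤ/119ℤ: [48, 48, 16, 6, 1]; 5 cycles in total.
119 − 5 = 114 transpositions; sign(π) = (−1)^114 = +1.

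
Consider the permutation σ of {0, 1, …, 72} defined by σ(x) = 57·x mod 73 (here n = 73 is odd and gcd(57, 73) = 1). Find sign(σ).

Orbit of 36 under x↦57x: [36, 8, 18, 4, 9, 2, 41]… (length divides ord_73(57)).
5 cycles of lengths [18, 18, 18, 18, 1].
Σ(ℓ_i−1) = 73−5 = 68; sign = (−1)^68 = +1.
Zolotarev: (57|73) = +1, matching the cycle-count sign.

+1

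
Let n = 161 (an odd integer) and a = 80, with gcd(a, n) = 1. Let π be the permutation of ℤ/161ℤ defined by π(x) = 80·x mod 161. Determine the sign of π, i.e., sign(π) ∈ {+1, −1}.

Start at x=143: 143 → 9 → 76 → 123 → 19 → 71 → 45 → … (one orbit).
Cycle lengths of π_80 on ℤ/161ℤ: [66, 66, 22, 6, 1]; 5 cycles in total.
n − c = 161 − 5 = 156; sign = (−1)^156 = +1.

+1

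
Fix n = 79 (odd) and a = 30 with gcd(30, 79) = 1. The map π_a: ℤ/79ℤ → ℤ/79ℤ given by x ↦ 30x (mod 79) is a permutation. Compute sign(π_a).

Start at x=48: 48 → 18 → 66 → 5 → 71 → 76 → 68 → … (one orbit).
2 cycles of lengths [78, 1].
79 − 2 = 77 transpositions; sign(π) = (−1)^77 = -1.
(30|79)_J = -1 (Zolotarev's lemma cross-check).

-1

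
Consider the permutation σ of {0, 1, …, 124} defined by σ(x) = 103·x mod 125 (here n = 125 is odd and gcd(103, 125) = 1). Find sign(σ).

-1

Orbit of 36 under x↦103x: [36, 83, 49, 47, 91, 123, 44]… (length divides ord_125(103)).
The orbit structure of x ↦ 103x mod 125: 4 orbits of sizes [100, 20, 4, 1].
sign(π) = (−1)^{n − #cycles} = (−1)^{125−4} = (−1)^121 = -1.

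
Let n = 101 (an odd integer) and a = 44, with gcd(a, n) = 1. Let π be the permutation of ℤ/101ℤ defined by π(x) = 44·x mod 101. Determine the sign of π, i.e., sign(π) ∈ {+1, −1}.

-1

Start at x=100: 100 → 57 → 84 → 60 → 14 → 10 → 36 → … (one orbit).
Decompose π into cycles: lengths [20, 20, 20, 20, 20, 1] (6 cycles, including the fixed point 0).
sign(π) = (−1)^{n − #cycles} = (−1)^{101−6} = (−1)^95 = -1.
Check: (44/101) = -1 by Zolotarev.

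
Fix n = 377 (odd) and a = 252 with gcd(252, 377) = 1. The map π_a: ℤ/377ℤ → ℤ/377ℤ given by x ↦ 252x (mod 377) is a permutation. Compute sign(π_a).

Trace 372: π^k(372) = [372, 248, 291, 194, 255, 170, 239] for k=0..6.
20 cycles of lengths [28, 28, 28, 28, 28, 28, 28, 28, 28, 28, 28, 28, 7, 7, 7, 7, 4, 4, 4, 1].
With 20 cycles on 377 points, sign = (−1)^{377−20} = -1.
Via Zolotarev, sign(π_{252}) = (252|377) = -1.

-1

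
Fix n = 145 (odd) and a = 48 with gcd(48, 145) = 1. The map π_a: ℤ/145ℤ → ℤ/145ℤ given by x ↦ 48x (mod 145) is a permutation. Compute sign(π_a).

Start at x=144: 144 → 97 → 16 → 43 → 34 → 37 → 36 → … (one orbit).
Cycle lengths of π_48 on ℤ/145ℤ: [28, 28, 28, 28, 28, 4, 1]; 7 cycles in total.
7 cycles on 145: each ℓ→(−1)^(ℓ−1), product (−1)^138 = +1.

+1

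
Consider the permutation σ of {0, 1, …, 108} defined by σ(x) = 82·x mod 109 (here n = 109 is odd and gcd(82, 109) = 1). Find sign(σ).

+1

Trace 38: π^k(38) = [38, 64, 16, 4, 1, 82, 75] for k=0..6.
Cycle lengths of π_82 on ℤ/109ℤ: [18, 18, 18, 18, 18, 18, 1]; 7 cycles in total.
n − c = 109 − 7 = 102; sign = (−1)^102 = +1.
Via Zolotarev, sign(π_{82}) = (82|109) = +1.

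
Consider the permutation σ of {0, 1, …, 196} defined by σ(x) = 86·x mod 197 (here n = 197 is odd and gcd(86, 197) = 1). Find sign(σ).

Orbit of 78 under x↦86x: [78, 10, 72, 85, 21, 33, 80]… (length divides ord_197(86)).
Cycle type of π: 196 + 1; total 2 cycles.
sign(π) = (−1)^{n − #cycles} = (−1)^{197−2} = (−1)^195 = -1.
Via Zolotarev, sign(π_{86}) = (86|197) = -1.

-1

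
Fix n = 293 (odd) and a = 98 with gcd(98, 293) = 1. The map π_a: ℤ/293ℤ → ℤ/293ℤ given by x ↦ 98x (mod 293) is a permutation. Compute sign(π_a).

Trace 87: π^k(87) = [87, 29, 205, 166, 153, 51, 17] for k=0..6.
Decompose π into cycles: lengths [292, 1] (2 cycles, including the fixed point 0).
293 − 2 = 291 transpositions; sign(π) = (−1)^291 = -1.
Via Zolotarev, sign(π_{98}) = (98|293) = -1.

-1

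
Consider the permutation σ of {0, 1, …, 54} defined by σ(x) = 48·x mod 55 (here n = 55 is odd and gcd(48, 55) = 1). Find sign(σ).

-1

Start at x=48: 48 → 49 → 42 → 36 → 23 → 4 → 27 → … (one orbit).
π_48 has 6 disjoint cycles with lengths [20, 20, 5, 5, 4, 1] on {0,…,54}.
55 − 6 = 49 transpositions; sign(π) = (−1)^49 = -1.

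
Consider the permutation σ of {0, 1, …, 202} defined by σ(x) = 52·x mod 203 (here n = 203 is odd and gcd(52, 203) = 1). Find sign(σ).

-1

Orbit of 111 under x↦52x: [111, 88, 110, 36, 45, 107, 83]… (length divides ord_203(52)).
The orbit structure of x ↦ 52x mod 203: 10 orbits of sizes [42, 42, 42, 42, 7, 7, 7, 7, 6, 1].
Σ(ℓ_i−1) = 203−10 = 193; sign = (−1)^193 = -1.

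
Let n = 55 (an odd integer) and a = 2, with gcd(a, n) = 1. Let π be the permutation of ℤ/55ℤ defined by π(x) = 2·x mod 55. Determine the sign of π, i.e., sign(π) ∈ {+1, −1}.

Orbit of 52 under x↦2x: [52, 49, 43, 31, 7, 14, 28]… (length divides ord_55(2)).
Cycle lengths of π_2 on ℤ/55ℤ: [20, 20, 10, 4, 1]; 5 cycles in total.
n − c = 55 − 5 = 50; sign = (−1)^50 = +1.

+1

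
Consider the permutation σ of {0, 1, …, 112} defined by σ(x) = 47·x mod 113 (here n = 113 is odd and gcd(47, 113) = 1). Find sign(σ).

Start at x=107: 107 → 57 → 80 → 31 → 101 → 1 → 47 → … (one orbit).
Cycle type of π: 112 + 1; total 2 cycles.
2 cycles on 113: each ℓ→(−1)^(ℓ−1), product (−1)^111 = -1.

-1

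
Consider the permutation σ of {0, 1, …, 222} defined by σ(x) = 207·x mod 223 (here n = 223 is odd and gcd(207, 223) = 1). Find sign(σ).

Trace 27: π^k(27) = [27, 14, 222, 16, 190, 82, 26] for k=0..6.
π_207 has 4 disjoint cycles with lengths [74, 74, 74, 1] on {0,…,222}.
n − c = 223 − 4 = 219; sign = (−1)^219 = -1.
Check: (207/223) = -1 by Zolotarev.

-1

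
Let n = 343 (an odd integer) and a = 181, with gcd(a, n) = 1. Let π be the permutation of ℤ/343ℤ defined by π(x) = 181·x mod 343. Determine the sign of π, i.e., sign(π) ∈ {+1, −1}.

-1

Start at x=251: 251 → 155 → 272 → 183 → 195 → 309 → 20 → … (one orbit).
Cycle lengths of π_181 on ℤ/343ℤ: [98, 98, 98, 14, 14, 14, 2, 2, 2, 1]; 10 cycles in total.
n − c = 343 − 10 = 333; sign = (−1)^333 = -1.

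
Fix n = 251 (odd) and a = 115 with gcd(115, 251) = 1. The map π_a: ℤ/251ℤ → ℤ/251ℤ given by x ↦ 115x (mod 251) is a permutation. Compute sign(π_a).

Orbit of 100 under x↦115x: [100, 205, 232, 74, 227, 1, 115]… (length divides ord_251(115)).
Cycle type of π: 125×2 + 1; total 3 cycles.
With 3 cycles on 251 points, sign = (−1)^{251−3} = +1.
The Jacobi symbol (115|251) = +1 (Zolotarev) agrees.

+1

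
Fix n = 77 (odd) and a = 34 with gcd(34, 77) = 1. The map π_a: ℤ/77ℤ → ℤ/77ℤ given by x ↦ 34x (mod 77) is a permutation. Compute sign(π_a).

Start at x=34: 34 → 1 → 34 (one orbit).
44 cycles of lengths [2, 2, 2, 2, 2, 2, 2, 2, 2, 2, 2, 2, 2, 2, 2, 2, 2, 2, 2, 2, 2, 2, 2, 2, 2, 2, 2, 2, 2, 2, 2, 2, 2, 1, 1, 1, 1, 1, 1, 1, 1, 1, 1, 1].
n − c = 77 − 44 = 33; sign = (−1)^33 = -1.
Zolotarev: (34|77) = -1, matching the cycle-count sign.

-1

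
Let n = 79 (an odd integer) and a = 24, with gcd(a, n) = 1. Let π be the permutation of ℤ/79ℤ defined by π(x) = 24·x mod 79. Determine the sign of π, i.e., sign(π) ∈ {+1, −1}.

Start at x=24: 24 → 23 → 78 → 55 → 56 → 1 → 24 (one orbit).
The orbit structure of x ↦ 24x mod 79: 14 orbits of sizes [6, 6, 6, 6, 6, 6, 6, 6, 6, 6, 6, 6, 6, 1].
sign(π) = (−1)^{n − #cycles} = (−1)^{79−14} = (−1)^65 = -1.
The Jacobi symbol (24|79) = -1 (Zolotarev) agrees.

-1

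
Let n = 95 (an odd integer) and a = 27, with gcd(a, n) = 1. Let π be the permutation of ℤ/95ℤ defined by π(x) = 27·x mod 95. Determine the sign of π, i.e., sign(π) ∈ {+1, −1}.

+1

Trace 37: π^k(37) = [37, 49, 88, 1, 27, 64, 18] for k=0..6.
Cycle type of π: 12×6 + 6×3 + 4 + 1; total 11 cycles.
With 11 cycles on 95 points, sign = (−1)^{95−11} = +1.
The Jacobi symbol (27|95) = +1 (Zolotarev) agrees.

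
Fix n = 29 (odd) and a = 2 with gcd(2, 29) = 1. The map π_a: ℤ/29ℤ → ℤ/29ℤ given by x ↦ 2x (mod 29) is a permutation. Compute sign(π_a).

Orbit of 4 under x↦2x: [4, 8, 16, 3, 6, 12, 24]… (length divides ord_29(2)).
Cycle type of π: 28 + 1; total 2 cycles.
2 cycles on 29: each ℓ→(−1)^(ℓ−1), product (−1)^27 = -1.

-1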